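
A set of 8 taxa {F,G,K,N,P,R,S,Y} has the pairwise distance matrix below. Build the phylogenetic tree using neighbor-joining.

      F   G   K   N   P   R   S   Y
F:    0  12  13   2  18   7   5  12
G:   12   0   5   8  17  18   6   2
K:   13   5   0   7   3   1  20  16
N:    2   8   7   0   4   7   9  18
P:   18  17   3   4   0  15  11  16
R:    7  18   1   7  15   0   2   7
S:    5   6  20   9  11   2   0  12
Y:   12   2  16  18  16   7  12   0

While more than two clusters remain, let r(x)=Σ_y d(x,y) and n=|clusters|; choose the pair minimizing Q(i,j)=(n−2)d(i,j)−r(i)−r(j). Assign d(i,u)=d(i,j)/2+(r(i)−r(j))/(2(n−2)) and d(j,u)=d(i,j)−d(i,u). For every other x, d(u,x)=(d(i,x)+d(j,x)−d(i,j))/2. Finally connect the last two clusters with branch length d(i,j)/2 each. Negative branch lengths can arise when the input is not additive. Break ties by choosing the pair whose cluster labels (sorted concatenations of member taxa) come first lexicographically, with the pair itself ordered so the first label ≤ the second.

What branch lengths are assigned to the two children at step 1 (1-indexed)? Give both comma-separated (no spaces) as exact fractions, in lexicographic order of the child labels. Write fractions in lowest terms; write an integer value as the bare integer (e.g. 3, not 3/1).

step 1: merge (G,Y) at d=2, Q=-139; branch lengths G→-1/4, Y→9/4; new cluster GY
  updated: d(F,GY)=11, d(GY,K)=19/2, d(GY,N)=12, d(GY,P)=31/2, d(GY,R)=23/2, d(GY,S)=8
step 2: merge (K,P) at d=3, Q=-105; branch lengths K→1/5, P→14/5; new cluster KP
  updated: d(F,KP)=14, d(GY,KP)=11, d(KP,N)=4, d(KP,R)=13/2, d(KP,S)=14
step 3: merge (KP,N) at d=4, Q=-135/2; branch lengths KP→63/16, N→1/16; new cluster KNP
  updated: d(F,KNP)=6, d(GY,KNP)=19/2, d(KNP,R)=19/4, d(KNP,S)=19/2
step 4: merge (R,S) at d=2, Q=-175/4; branch lengths R→9/8, S→7/8; new cluster RS
  updated: d(F,RS)=5, d(GY,RS)=35/4, d(KNP,RS)=49/8
step 5: merge (F,RS) at d=5, Q=-255/8; branch lengths F→97/32, RS→63/32; new cluster FRS
  updated: d(FRS,GY)=59/8, d(FRS,KNP)=57/16
step 6: merge (FRS,GY) at d=59/8, Q=-327/16; branch lengths FRS→23/32, GY→213/32; new cluster FGRSY
  updated: d(FGRSY,KNP)=91/32
step 7: merge (FGRSY,KNP) at d=91/32; branch lengths FGRSY→91/64, KNP→91/64; new cluster FGKNPRSY
final tree: (((F:97/32,(R:9/8,S:7/8):63/32):23/32,(G:-1/4,Y:9/4):213/32):91/64,((K:1/5,P:14/5):63/16,N:1/16):91/64)
total length: 839/32

-1/4,9/4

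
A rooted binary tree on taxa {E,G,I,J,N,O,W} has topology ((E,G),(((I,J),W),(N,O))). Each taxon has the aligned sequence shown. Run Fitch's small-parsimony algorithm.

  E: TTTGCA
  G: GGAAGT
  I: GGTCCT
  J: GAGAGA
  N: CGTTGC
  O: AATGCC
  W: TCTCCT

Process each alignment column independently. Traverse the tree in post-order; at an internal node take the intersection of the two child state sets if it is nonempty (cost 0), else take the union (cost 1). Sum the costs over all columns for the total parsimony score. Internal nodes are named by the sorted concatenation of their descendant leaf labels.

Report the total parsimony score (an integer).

20

site 0, node EG: E={T} ∪ G={G} → {G,T} (+1)
site 0, node IJ: I={G} ∩ J={G} → {G} (+0)
site 0, node IJW: IJ={G} ∪ W={T} → {G,T} (+1)
site 0, node NO: N={C} ∪ O={A} → {A,C} (+1)
site 0, node IJNOW: IJW={G,T} ∪ NO={A,C} → {A,C,G,T} (+1)
site 0, node EGIJNOW: EG={G,T} ∩ IJNOW={A,C,G,T} → {G,T} (+0)
site 1, node EG: E={T} ∪ G={G} → {G,T} (+1)
site 1, node IJ: I={G} ∪ J={A} → {A,G} (+1)
site 1, node IJW: IJ={A,G} ∪ W={C} → {A,C,G} (+1)
site 1, node NO: N={G} ∪ O={A} → {A,G} (+1)
site 1, node IJNOW: IJW={A,C,G} ∩ NO={A,G} → {A,G} (+0)
site 1, node EGIJNOW: EG={G,T} ∩ IJNOW={A,G} → {G} (+0)
site 2, node EG: E={T} ∪ G={A} → {A,T} (+1)
site 2, node IJ: I={T} ∪ J={G} → {G,T} (+1)
site 2, node IJW: IJ={G,T} ∩ W={T} → {T} (+0)
site 2, node NO: N={T} ∩ O={T} → {T} (+0)
site 2, node IJNOW: IJW={T} ∩ NO={T} → {T} (+0)
site 2, node EGIJNOW: EG={A,T} ∩ IJNOW={T} → {T} (+0)
site 3, node EG: E={G} ∪ G={A} → {A,G} (+1)
site 3, node IJ: I={C} ∪ J={A} → {A,C} (+1)
site 3, node IJW: IJ={A,C} ∩ W={C} → {C} (+0)
site 3, node NO: N={T} ∪ O={G} → {G,T} (+1)
site 3, node IJNOW: IJW={C} ∪ NO={G,T} → {C,G,T} (+1)
site 3, node EGIJNOW: EG={A,G} ∩ IJNOW={C,G,T} → {G} (+0)
site 4, node EG: E={C} ∪ G={G} → {C,G} (+1)
site 4, node IJ: I={C} ∪ J={G} → {C,G} (+1)
site 4, node IJW: IJ={C,G} ∩ W={C} → {C} (+0)
site 4, node NO: N={G} ∪ O={C} → {C,G} (+1)
site 4, node IJNOW: IJW={C} ∩ NO={C,G} → {C} (+0)
site 4, node EGIJNOW: EG={C,G} ∩ IJNOW={C} → {C} (+0)
site 5, node EG: E={A} ∪ G={T} → {A,T} (+1)
site 5, node IJ: I={T} ∪ J={A} → {A,T} (+1)
site 5, node IJW: IJ={A,T} ∩ W={T} → {T} (+0)
site 5, node NO: N={C} ∩ O={C} → {C} (+0)
site 5, node IJNOW: IJW={T} ∪ NO={C} → {C,T} (+1)
site 5, node EGIJNOW: EG={A,T} ∩ IJNOW={C,T} → {T} (+0)
per-site changes: [4, 4, 2, 4, 3, 3]; total = 20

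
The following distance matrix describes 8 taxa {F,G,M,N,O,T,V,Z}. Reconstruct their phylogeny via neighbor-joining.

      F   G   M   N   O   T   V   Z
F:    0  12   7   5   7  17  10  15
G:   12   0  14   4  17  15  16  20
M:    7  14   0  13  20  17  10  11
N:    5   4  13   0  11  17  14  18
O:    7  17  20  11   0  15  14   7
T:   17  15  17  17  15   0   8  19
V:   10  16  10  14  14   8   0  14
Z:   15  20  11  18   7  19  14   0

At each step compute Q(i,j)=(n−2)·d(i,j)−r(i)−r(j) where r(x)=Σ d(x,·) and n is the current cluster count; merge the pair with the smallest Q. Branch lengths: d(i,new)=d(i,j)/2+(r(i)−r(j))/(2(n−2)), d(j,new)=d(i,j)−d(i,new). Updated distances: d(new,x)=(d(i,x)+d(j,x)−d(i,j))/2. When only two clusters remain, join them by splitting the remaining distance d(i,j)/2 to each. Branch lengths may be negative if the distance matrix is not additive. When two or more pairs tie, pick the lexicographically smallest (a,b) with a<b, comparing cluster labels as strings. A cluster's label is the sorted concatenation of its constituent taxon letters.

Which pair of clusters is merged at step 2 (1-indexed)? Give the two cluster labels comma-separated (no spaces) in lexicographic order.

O,Z

iteration 1: select G,N (d=4, Q=-156); attach at lengths (10/3, 2/3); label the merged cluster GN
  updated: d(F,GN)=13/2, d(GN,M)=23/2, d(GN,O)=12, d(GN,T)=14, d(GN,V)=13, d(GN,Z)=17
iteration 2: select O,Z (d=7, Q=-123); attach at lengths (27/10, 43/10); label the merged cluster OZ
  updated: d(F,OZ)=15/2, d(GN,OZ)=11, d(M,OZ)=12, d(OZ,T)=27/2, d(OZ,V)=21/2
iteration 3: select T,V (d=8, Q=-89); attach at lengths (25/4, 7/4); label the merged cluster TV
  updated: d(F,TV)=19/2, d(GN,TV)=19/2, d(M,TV)=19/2, d(OZ,TV)=8
iteration 4: select OZ,TV (d=8, Q=-51); attach at lengths (13/3, 11/3); label the merged cluster OTVZ
  updated: d(F,OTVZ)=9/2, d(GN,OTVZ)=25/4, d(M,OTVZ)=27/4
iteration 5: select F,GN (d=13/2, Q=-117/4); attach at lengths (27/16, 77/16); label the merged cluster FGN
  updated: d(FGN,M)=6, d(FGN,OTVZ)=17/8
iteration 6: select FGN,M (d=6, Q=-119/8); attach at lengths (11/16, 85/16); label the merged cluster FGMN
  updated: d(FGMN,OTVZ)=23/16
iteration 7: select FGMN,OTVZ (d=23/16); attach at lengths (23/32, 23/32); label the merged cluster FGMNOTVZ
final tree: (((F:27/16,(G:10/3,N:2/3):77/16):11/16,M:85/16):23/32,((O:27/10,Z:43/10):13/3,(T:25/4,V:7/4):11/3):23/32)
total length: 655/16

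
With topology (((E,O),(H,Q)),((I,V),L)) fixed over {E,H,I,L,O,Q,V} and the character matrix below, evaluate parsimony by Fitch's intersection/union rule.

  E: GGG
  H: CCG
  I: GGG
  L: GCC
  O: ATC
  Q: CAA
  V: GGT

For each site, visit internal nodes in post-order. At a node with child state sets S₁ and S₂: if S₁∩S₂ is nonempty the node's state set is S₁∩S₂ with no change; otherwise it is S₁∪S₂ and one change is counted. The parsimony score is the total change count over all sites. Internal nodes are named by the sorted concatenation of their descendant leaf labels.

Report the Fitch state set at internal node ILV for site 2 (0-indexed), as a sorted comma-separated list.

[col 0] EO: children E:{G}, O:{A} ∪→ {A,G}; cost 1
[col 0] HQ: children H:{C}, Q:{C} ∩→ {C}; cost 0
[col 0] EHOQ: children EO:{A,G}, HQ:{C} ∪→ {A,C,G}; cost 1
[col 0] IV: children I:{G}, V:{G} ∩→ {G}; cost 0
[col 0] ILV: children IV:{G}, L:{G} ∩→ {G}; cost 0
[col 0] EHILOQV: children EHOQ:{A,C,G}, ILV:{G} ∩→ {G}; cost 0
[col 1] EO: children E:{G}, O:{T} ∪→ {G,T}; cost 1
[col 1] HQ: children H:{C}, Q:{A} ∪→ {A,C}; cost 1
[col 1] EHOQ: children EO:{G,T}, HQ:{A,C} ∪→ {A,C,G,T}; cost 1
[col 1] IV: children I:{G}, V:{G} ∩→ {G}; cost 0
[col 1] ILV: children IV:{G}, L:{C} ∪→ {C,G}; cost 1
[col 1] EHILOQV: children EHOQ:{A,C,G,T}, ILV:{C,G} ∩→ {C,G}; cost 0
[col 2] EO: children E:{G}, O:{C} ∪→ {C,G}; cost 1
[col 2] HQ: children H:{G}, Q:{A} ∪→ {A,G}; cost 1
[col 2] EHOQ: children EO:{C,G}, HQ:{A,G} ∩→ {G}; cost 0
[col 2] IV: children I:{G}, V:{T} ∪→ {G,T}; cost 1
[col 2] ILV: children IV:{G,T}, L:{C} ∪→ {C,G,T}; cost 1
[col 2] EHILOQV: children EHOQ:{G}, ILV:{C,G,T} ∩→ {G}; cost 0
per-site changes: [2, 4, 4]; total = 10

C,G,T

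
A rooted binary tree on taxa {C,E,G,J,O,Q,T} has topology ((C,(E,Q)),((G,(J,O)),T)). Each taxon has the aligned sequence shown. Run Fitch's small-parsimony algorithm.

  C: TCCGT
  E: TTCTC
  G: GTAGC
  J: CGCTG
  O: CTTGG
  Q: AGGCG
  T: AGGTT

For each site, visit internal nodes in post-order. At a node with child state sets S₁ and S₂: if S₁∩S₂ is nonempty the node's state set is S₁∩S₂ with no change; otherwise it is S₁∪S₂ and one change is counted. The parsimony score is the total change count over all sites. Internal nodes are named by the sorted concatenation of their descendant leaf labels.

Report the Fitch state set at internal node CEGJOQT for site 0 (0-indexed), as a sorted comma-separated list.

site 0, node EQ: E={T} ∪ Q={A} → {A,T} (+1)
site 0, node CEQ: C={T} ∩ EQ={A,T} → {T} (+0)
site 0, node JO: J={C} ∩ O={C} → {C} (+0)
site 0, node GJO: G={G} ∪ JO={C} → {C,G} (+1)
site 0, node GJOT: GJO={C,G} ∪ T={A} → {A,C,G} (+1)
site 0, node CEGJOQT: CEQ={T} ∪ GJOT={A,C,G} → {A,C,G,T} (+1)
site 1, node EQ: E={T} ∪ Q={G} → {G,T} (+1)
site 1, node CEQ: C={C} ∪ EQ={G,T} → {C,G,T} (+1)
site 1, node JO: J={G} ∪ O={T} → {G,T} (+1)
site 1, node GJO: G={T} ∩ JO={G,T} → {T} (+0)
site 1, node GJOT: GJO={T} ∪ T={G} → {G,T} (+1)
site 1, node CEGJOQT: CEQ={C,G,T} ∩ GJOT={G,T} → {G,T} (+0)
site 2, node EQ: E={C} ∪ Q={G} → {C,G} (+1)
site 2, node CEQ: C={C} ∩ EQ={C,G} → {C} (+0)
site 2, node JO: J={C} ∪ O={T} → {C,T} (+1)
site 2, node GJO: G={A} ∪ JO={C,T} → {A,C,T} (+1)
site 2, node GJOT: GJO={A,C,T} ∪ T={G} → {A,C,G,T} (+1)
site 2, node CEGJOQT: CEQ={C} ∩ GJOT={A,C,G,T} → {C} (+0)
site 3, node EQ: E={T} ∪ Q={C} → {C,T} (+1)
site 3, node CEQ: C={G} ∪ EQ={C,T} → {C,G,T} (+1)
site 3, node JO: J={T} ∪ O={G} → {G,T} (+1)
site 3, node GJO: G={G} ∩ JO={G,T} → {G} (+0)
site 3, node GJOT: GJO={G} ∪ T={T} → {G,T} (+1)
site 3, node CEGJOQT: CEQ={C,G,T} ∩ GJOT={G,T} → {G,T} (+0)
site 4, node EQ: E={C} ∪ Q={G} → {C,G} (+1)
site 4, node CEQ: C={T} ∪ EQ={C,G} → {C,G,T} (+1)
site 4, node JO: J={G} ∩ O={G} → {G} (+0)
site 4, node GJO: G={C} ∪ JO={G} → {C,G} (+1)
site 4, node GJOT: GJO={C,G} ∪ T={T} → {C,G,T} (+1)
site 4, node CEGJOQT: CEQ={C,G,T} ∩ GJOT={C,G,T} → {C,G,T} (+0)
per-site changes: [4, 4, 4, 4, 4]; total = 20

A,C,G,T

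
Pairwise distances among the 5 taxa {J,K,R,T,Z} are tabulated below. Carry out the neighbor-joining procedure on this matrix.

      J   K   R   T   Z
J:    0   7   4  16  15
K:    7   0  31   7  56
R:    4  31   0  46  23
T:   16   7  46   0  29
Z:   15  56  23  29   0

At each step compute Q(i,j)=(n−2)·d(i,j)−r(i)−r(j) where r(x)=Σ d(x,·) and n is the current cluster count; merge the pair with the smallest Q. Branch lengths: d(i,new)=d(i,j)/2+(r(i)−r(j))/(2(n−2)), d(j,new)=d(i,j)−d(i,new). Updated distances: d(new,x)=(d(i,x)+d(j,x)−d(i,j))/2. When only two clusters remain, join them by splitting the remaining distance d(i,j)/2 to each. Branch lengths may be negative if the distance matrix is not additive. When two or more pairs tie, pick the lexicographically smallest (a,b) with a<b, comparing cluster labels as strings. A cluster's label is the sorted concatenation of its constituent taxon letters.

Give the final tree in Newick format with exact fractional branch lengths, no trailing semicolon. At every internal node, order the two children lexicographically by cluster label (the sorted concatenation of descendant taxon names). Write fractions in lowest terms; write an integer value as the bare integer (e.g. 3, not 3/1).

(((J:-39/4,(K:4,T:3):71/4):31/4,R:31/4):61/8,Z:61/8)

iteration 1: select K,T (d=7, Q=-178); attach at lengths (4, 3); label the merged cluster KT
  updated: d(J,KT)=8, d(KT,R)=35, d(KT,Z)=39
iteration 2: select J,KT (d=8, Q=-93); attach at lengths (-39/4, 71/4); label the merged cluster JKT
  updated: d(JKT,R)=31/2, d(JKT,Z)=23
iteration 3: select JKT,R (d=31/2, Q=-123/2); attach at lengths (31/4, 31/4); label the merged cluster JKRT
  updated: d(JKRT,Z)=61/4
iteration 4: select JKRT,Z (d=61/4); attach at lengths (61/8, 61/8); label the merged cluster JKRTZ
final tree: (((J:-39/4,(K:4,T:3):71/4):31/4,R:31/4):61/8,Z:61/8)
total length: 183/4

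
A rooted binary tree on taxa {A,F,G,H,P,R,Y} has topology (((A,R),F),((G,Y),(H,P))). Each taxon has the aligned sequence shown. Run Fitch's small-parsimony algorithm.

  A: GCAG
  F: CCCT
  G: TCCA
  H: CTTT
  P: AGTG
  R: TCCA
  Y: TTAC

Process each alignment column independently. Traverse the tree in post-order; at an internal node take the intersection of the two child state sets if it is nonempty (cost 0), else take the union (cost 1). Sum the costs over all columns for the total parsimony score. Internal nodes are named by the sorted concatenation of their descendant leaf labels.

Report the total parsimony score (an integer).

15

site 0, node AR: A={G} ∪ R={T} → {G,T} (+1)
site 0, node AFR: AR={G,T} ∪ F={C} → {C,G,T} (+1)
site 0, node GY: G={T} ∩ Y={T} → {T} (+0)
site 0, node HP: H={C} ∪ P={A} → {A,C} (+1)
site 0, node GHPY: GY={T} ∪ HP={A,C} → {A,C,T} (+1)
site 0, node AFGHPRY: AFR={C,G,T} ∩ GHPY={A,C,T} → {C,T} (+0)
site 1, node AR: A={C} ∩ R={C} → {C} (+0)
site 1, node AFR: AR={C} ∩ F={C} → {C} (+0)
site 1, node GY: G={C} ∪ Y={T} → {C,T} (+1)
site 1, node HP: H={T} ∪ P={G} → {G,T} (+1)
site 1, node GHPY: GY={C,T} ∩ HP={G,T} → {T} (+0)
site 1, node AFGHPRY: AFR={C} ∪ GHPY={T} → {C,T} (+1)
site 2, node AR: A={A} ∪ R={C} → {A,C} (+1)
site 2, node AFR: AR={A,C} ∩ F={C} → {C} (+0)
site 2, node GY: G={C} ∪ Y={A} → {A,C} (+1)
site 2, node HP: H={T} ∩ P={T} → {T} (+0)
site 2, node GHPY: GY={A,C} ∪ HP={T} → {A,C,T} (+1)
site 2, node AFGHPRY: AFR={C} ∩ GHPY={A,C,T} → {C} (+0)
site 3, node AR: A={G} ∪ R={A} → {A,G} (+1)
site 3, node AFR: AR={A,G} ∪ F={T} → {A,G,T} (+1)
site 3, node GY: G={A} ∪ Y={C} → {A,C} (+1)
site 3, node HP: H={T} ∪ P={G} → {G,T} (+1)
site 3, node GHPY: GY={A,C} ∪ HP={G,T} → {A,C,G,T} (+1)
site 3, node AFGHPRY: AFR={A,G,T} ∩ GHPY={A,C,G,T} → {A,G,T} (+0)
per-site changes: [4, 3, 3, 5]; total = 15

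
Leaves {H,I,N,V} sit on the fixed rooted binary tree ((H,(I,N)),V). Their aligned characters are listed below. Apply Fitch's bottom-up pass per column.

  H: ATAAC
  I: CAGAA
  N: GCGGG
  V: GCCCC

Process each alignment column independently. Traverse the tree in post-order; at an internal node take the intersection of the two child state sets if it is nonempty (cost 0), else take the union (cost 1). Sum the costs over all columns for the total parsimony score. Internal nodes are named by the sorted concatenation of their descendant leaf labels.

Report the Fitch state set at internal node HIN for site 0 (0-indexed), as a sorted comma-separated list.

A,C,G

site 0, node IN: I={C} ∪ N={G} → {C,G} (+1)
site 0, node HIN: H={A} ∪ IN={C,G} → {A,C,G} (+1)
site 0, node HINV: HIN={A,C,G} ∩ V={G} → {G} (+0)
site 1, node IN: I={A} ∪ N={C} → {A,C} (+1)
site 1, node HIN: H={T} ∪ IN={A,C} → {A,C,T} (+1)
site 1, node HINV: HIN={A,C,T} ∩ V={C} → {C} (+0)
site 2, node IN: I={G} ∩ N={G} → {G} (+0)
site 2, node HIN: H={A} ∪ IN={G} → {A,G} (+1)
site 2, node HINV: HIN={A,G} ∪ V={C} → {A,C,G} (+1)
site 3, node IN: I={A} ∪ N={G} → {A,G} (+1)
site 3, node HIN: H={A} ∩ IN={A,G} → {A} (+0)
site 3, node HINV: HIN={A} ∪ V={C} → {A,C} (+1)
site 4, node IN: I={A} ∪ N={G} → {A,G} (+1)
site 4, node HIN: H={C} ∪ IN={A,G} → {A,C,G} (+1)
site 4, node HINV: HIN={A,C,G} ∩ V={C} → {C} (+0)
per-site changes: [2, 2, 2, 2, 2]; total = 10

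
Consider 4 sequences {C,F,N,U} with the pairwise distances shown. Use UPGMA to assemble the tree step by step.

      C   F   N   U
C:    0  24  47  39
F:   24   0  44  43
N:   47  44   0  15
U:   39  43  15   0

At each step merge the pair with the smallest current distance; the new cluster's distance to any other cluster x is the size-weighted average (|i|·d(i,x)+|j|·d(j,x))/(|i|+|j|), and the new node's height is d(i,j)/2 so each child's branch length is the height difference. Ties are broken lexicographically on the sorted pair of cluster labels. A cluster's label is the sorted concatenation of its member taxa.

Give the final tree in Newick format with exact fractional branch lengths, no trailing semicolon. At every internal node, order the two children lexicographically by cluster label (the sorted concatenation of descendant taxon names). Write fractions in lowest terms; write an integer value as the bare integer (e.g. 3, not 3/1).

((C:12,F:12):77/8,(N:15/2,U:15/2):113/8)

1. join N+U (d=15) ⇒ NU; edges |N|=15/2, |U|=15/2
  updated: d(C,NU)=43, d(F,NU)=87/2
2. join C+F (d=24) ⇒ CF; edges |C|=12, |F|=12
  updated: d(CF,NU)=173/4
3. join CF+NU (d=173/4) ⇒ CFNU; edges |CF|=77/8, |NU|=113/8
final tree: ((C:12,F:12):77/8,(N:15/2,U:15/2):113/8)
total length: 251/4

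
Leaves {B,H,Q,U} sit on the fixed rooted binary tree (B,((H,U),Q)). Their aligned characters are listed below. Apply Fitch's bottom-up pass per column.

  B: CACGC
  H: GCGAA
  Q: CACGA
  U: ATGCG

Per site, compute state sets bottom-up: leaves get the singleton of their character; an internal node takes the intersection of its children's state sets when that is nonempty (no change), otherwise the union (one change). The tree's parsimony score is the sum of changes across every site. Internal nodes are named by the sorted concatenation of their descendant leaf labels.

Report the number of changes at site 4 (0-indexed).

2

HU@0: {G} ∪ {A} = {A,G} (union, +1)
HQU@0: {A,G} ∪ {C} = {A,C,G} (union, +1)
BHQU@0: {C} ∩ {A,C,G} = {C} (intersection, +0)
HU@1: {C} ∪ {T} = {C,T} (union, +1)
HQU@1: {C,T} ∪ {A} = {A,C,T} (union, +1)
BHQU@1: {A} ∩ {A,C,T} = {A} (intersection, +0)
HU@2: {G} ∩ {G} = {G} (intersection, +0)
HQU@2: {G} ∪ {C} = {C,G} (union, +1)
BHQU@2: {C} ∩ {C,G} = {C} (intersection, +0)
HU@3: {A} ∪ {C} = {A,C} (union, +1)
HQU@3: {A,C} ∪ {G} = {A,C,G} (union, +1)
BHQU@3: {G} ∩ {A,C,G} = {G} (intersection, +0)
HU@4: {A} ∪ {G} = {A,G} (union, +1)
HQU@4: {A,G} ∩ {A} = {A} (intersection, +0)
BHQU@4: {C} ∪ {A} = {A,C} (union, +1)
per-site changes: [2, 2, 1, 2, 2]; total = 9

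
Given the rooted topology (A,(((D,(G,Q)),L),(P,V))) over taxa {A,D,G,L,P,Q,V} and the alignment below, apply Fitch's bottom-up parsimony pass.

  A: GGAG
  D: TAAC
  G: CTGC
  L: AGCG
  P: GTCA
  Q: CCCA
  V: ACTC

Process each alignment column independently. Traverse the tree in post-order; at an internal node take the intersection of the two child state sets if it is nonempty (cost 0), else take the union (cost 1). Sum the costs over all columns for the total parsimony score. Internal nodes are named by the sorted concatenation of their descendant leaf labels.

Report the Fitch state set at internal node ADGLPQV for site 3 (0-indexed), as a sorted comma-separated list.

[col 0] GQ: children G:{C}, Q:{C} ∩→ {C}; cost 0
[col 0] DGQ: children D:{T}, GQ:{C} ∪→ {C,T}; cost 1
[col 0] DGLQ: children DGQ:{C,T}, L:{A} ∪→ {A,C,T}; cost 1
[col 0] PV: children P:{G}, V:{A} ∪→ {A,G}; cost 1
[col 0] DGLPQV: children DGLQ:{A,C,T}, PV:{A,G} ∩→ {A}; cost 0
[col 0] ADGLPQV: children A:{G}, DGLPQV:{A} ∪→ {A,G}; cost 1
[col 1] GQ: children G:{T}, Q:{C} ∪→ {C,T}; cost 1
[col 1] DGQ: children D:{A}, GQ:{C,T} ∪→ {A,C,T}; cost 1
[col 1] DGLQ: children DGQ:{A,C,T}, L:{G} ∪→ {A,C,G,T}; cost 1
[col 1] PV: children P:{T}, V:{C} ∪→ {C,T}; cost 1
[col 1] DGLPQV: children DGLQ:{A,C,G,T}, PV:{C,T} ∩→ {C,T}; cost 0
[col 1] ADGLPQV: children A:{G}, DGLPQV:{C,T} ∪→ {C,G,T}; cost 1
[col 2] GQ: children G:{G}, Q:{C} ∪→ {C,G}; cost 1
[col 2] DGQ: children D:{A}, GQ:{C,G} ∪→ {A,C,G}; cost 1
[col 2] DGLQ: children DGQ:{A,C,G}, L:{C} ∩→ {C}; cost 0
[col 2] PV: children P:{C}, V:{T} ∪→ {C,T}; cost 1
[col 2] DGLPQV: children DGLQ:{C}, PV:{C,T} ∩→ {C}; cost 0
[col 2] ADGLPQV: children A:{A}, DGLPQV:{C} ∪→ {A,C}; cost 1
[col 3] GQ: children G:{C}, Q:{A} ∪→ {A,C}; cost 1
[col 3] DGQ: children D:{C}, GQ:{A,C} ∩→ {C}; cost 0
[col 3] DGLQ: children DGQ:{C}, L:{G} ∪→ {C,G}; cost 1
[col 3] PV: children P:{A}, V:{C} ∪→ {A,C}; cost 1
[col 3] DGLPQV: children DGLQ:{C,G}, PV:{A,C} ∩→ {C}; cost 0
[col 3] ADGLPQV: children A:{G}, DGLPQV:{C} ∪→ {C,G}; cost 1
per-site changes: [4, 5, 4, 4]; total = 17

C,G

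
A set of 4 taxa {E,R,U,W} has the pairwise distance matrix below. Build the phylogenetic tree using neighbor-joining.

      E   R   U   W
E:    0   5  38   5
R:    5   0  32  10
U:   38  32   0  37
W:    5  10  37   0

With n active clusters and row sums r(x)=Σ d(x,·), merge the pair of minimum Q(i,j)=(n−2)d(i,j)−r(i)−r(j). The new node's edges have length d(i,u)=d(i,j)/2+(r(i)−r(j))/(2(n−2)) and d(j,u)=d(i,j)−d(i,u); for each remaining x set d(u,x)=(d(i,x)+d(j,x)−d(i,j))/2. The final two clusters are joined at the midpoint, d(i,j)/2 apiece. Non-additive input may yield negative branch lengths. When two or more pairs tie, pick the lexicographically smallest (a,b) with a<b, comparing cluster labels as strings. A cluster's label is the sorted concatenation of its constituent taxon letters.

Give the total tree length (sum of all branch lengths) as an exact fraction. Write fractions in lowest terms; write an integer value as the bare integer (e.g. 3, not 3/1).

41

iteration 1: select E,W (d=5, Q=-90); attach at lengths (3/2, 7/2); label the merged cluster EW
  updated: d(EW,R)=5, d(EW,U)=35
iteration 2: select EW,R (d=5, Q=-72); attach at lengths (4, 1); label the merged cluster ERW
  updated: d(ERW,U)=31
iteration 3: select ERW,U (d=31); attach at lengths (31/2, 31/2); label the merged cluster ERUW
final tree: (((E:3/2,W:7/2):4,R:1):31/2,U:31/2)
total length: 41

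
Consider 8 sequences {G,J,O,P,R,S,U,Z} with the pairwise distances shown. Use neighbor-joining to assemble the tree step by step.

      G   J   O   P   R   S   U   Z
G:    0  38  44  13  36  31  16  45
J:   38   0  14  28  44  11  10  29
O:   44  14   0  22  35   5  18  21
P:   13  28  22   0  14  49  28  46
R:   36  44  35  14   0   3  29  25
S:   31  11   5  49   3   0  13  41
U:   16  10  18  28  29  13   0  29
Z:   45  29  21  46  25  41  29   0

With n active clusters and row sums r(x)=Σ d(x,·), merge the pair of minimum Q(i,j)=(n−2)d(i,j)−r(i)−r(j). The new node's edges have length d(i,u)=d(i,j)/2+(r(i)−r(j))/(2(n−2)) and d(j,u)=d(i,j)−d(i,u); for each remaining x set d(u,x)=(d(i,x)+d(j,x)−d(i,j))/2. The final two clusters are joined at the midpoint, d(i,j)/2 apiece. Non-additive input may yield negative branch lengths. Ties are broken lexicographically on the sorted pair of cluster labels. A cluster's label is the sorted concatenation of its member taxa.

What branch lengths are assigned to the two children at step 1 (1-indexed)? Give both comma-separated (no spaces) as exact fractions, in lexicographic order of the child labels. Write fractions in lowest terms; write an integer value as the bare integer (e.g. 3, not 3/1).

101/12,55/12

iteration 1: select G,P (d=13, Q=-345); attach at lengths (101/12, 55/12); label the merged cluster GP
  updated: d(GP,J)=53/2, d(GP,O)=53/2, d(GP,R)=37/2, d(GP,S)=67/2, d(GP,U)=31/2, d(GP,Z)=39
iteration 2: select R,S (d=3, Q=-246); attach at lengths (63/10, -33/10); label the merged cluster RS
  updated: d(GP,RS)=49/2, d(J,RS)=26, d(O,RS)=37/2, d(RS,U)=39/2, d(RS,Z)=63/2
iteration 3: select O,Z (d=21, Q=-327/2); attach at lengths (65/16, 271/16); label the merged cluster OZ
  updated: d(GP,OZ)=89/4, d(J,OZ)=11, d(OZ,RS)=29/2, d(OZ,U)=13
iteration 4: select OZ,RS (d=29/2, Q=-407/4); attach at lengths (79/24, 269/24); label the merged cluster ORSZ
  updated: d(GP,ORSZ)=129/8, d(J,ORSZ)=45/4, d(ORSZ,U)=9
iteration 5: select GP,ORSZ (d=129/8, Q=-249/4); attach at lengths (27/2, 21/8); label the merged cluster GOPRSZ
  updated: d(GOPRSZ,J)=173/16, d(GOPRSZ,U)=67/16
iteration 6: select GOPRSZ,J (d=173/16, Q=-25); attach at lengths (5/2, 133/16); label the merged cluster GJOPRSZ
  updated: d(GJOPRSZ,U)=27/16
iteration 7: select GJOPRSZ,U (d=27/16); attach at lengths (27/32, 27/32); label the merged cluster GJOPRSUZ
final tree: ((((G:101/12,P:55/12):27/2,((O:65/16,Z:271/16):79/24,(R:63/10,S:-33/10):269/24):21/8):5/2,J:133/16):27/32,U:27/32)
total length: 641/8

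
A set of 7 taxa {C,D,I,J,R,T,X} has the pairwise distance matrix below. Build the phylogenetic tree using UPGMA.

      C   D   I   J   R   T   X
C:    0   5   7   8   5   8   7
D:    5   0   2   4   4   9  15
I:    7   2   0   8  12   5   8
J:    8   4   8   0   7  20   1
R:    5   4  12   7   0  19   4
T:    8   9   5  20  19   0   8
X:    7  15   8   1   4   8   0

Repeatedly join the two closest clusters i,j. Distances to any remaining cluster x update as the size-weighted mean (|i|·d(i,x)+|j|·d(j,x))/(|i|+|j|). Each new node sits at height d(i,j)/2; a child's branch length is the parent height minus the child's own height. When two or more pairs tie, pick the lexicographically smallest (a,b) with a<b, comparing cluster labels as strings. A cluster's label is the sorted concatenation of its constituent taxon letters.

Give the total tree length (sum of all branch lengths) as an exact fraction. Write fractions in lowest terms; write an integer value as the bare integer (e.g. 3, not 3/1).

step 1: merge (J,X) at d=1; branch lengths J→1/2, X→1/2; new cluster JX
  updated: d(C,JX)=15/2, d(D,JX)=19/2, d(I,JX)=8, d(JX,R)=11/2, d(JX,T)=14
step 2: merge (D,I) at d=2; branch lengths D→1, I→1; new cluster DI
  updated: d(C,DI)=6, d(DI,JX)=35/4, d(DI,R)=8, d(DI,T)=7
step 3: merge (C,R) at d=5; branch lengths C→5/2, R→5/2; new cluster CR
  updated: d(CR,DI)=7, d(CR,JX)=13/2, d(CR,T)=27/2
step 4: merge (CR,JX) at d=13/2; branch lengths CR→3/4, JX→11/4; new cluster CJRX
  updated: d(CJRX,DI)=63/8, d(CJRX,T)=55/4
step 5: merge (DI,T) at d=7; branch lengths DI→5/2, T→7/2; new cluster DIT
  updated: d(CJRX,DIT)=59/6
step 6: merge (CJRX,DIT) at d=59/6; branch lengths CJRX→5/3, DIT→17/12; new cluster CDIJRTX
final tree: (((C:5/2,R:5/2):3/4,(J:1/2,X:1/2):11/4):5/3,((D:1,I:1):5/2,T:7/2):17/12)
total length: 247/12

247/12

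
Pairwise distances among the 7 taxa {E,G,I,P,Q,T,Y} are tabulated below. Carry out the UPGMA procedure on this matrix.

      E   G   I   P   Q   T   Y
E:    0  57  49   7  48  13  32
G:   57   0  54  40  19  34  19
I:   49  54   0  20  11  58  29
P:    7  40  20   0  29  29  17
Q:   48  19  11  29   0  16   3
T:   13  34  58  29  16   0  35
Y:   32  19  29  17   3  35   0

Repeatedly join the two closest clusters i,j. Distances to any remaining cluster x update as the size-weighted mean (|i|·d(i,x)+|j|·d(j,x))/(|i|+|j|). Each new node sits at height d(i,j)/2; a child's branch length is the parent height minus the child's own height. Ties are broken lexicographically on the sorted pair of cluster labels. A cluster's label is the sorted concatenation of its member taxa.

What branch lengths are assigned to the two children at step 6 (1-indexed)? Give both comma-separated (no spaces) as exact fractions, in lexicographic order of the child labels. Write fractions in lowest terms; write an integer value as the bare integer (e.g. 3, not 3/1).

61/8,59/24

iteration 1: select Q,Y (d=3); attach at lengths (3/2, 3/2); label the merged cluster QY
  updated: d(E,QY)=40, d(G,QY)=19, d(I,QY)=20, d(P,QY)=23, d(QY,T)=51/2
iteration 2: select E,P (d=7); attach at lengths (7/2, 7/2); label the merged cluster EP
  updated: d(EP,G)=97/2, d(EP,I)=69/2, d(EP,QY)=63/2, d(EP,T)=21
iteration 3: select G,QY (d=19); attach at lengths (19/2, 8); label the merged cluster GQY
  updated: d(EP,GQY)=223/6, d(GQY,I)=94/3, d(GQY,T)=85/3
iteration 4: select EP,T (d=21); attach at lengths (7, 21/2); label the merged cluster EPT
  updated: d(EPT,GQY)=308/9, d(EPT,I)=127/3
iteration 5: select GQY,I (d=94/3); attach at lengths (37/6, 47/3); label the merged cluster GIQY
  updated: d(EPT,GIQY)=145/4
iteration 6: select EPT,GIQY (d=145/4); attach at lengths (61/8, 59/24); label the merged cluster EGIPQTY
final tree: (((E:7/2,P:7/2):7,T:21/2):61/8,((G:19/2,(Q:3/2,Y:3/2):8):37/6,I:47/3):59/24)
total length: 923/12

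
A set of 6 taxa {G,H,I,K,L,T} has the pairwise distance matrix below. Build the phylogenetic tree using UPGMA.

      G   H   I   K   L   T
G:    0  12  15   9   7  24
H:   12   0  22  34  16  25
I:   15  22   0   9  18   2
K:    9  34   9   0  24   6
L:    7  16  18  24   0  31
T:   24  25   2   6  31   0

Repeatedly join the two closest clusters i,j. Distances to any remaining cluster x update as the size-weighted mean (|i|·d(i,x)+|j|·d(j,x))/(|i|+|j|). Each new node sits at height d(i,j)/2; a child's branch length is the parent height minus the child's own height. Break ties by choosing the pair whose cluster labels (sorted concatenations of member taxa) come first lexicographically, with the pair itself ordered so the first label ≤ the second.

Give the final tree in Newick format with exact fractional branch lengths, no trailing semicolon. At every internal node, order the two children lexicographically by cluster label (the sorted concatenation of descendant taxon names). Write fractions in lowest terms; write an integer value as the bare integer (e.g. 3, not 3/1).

1. join I+T (d=2) ⇒ IT; edges |I|=1, |T|=1
  updated: d(G,IT)=39/2, d(H,IT)=47/2, d(IT,K)=15/2, d(IT,L)=49/2
2. join G+L (d=7) ⇒ GL; edges |G|=7/2, |L|=7/2
  updated: d(GL,H)=14, d(GL,IT)=22, d(GL,K)=33/2
3. join IT+K (d=15/2) ⇒ IKT; edges |IT|=11/4, |K|=15/4
  updated: d(GL,IKT)=121/6, d(H,IKT)=27
4. join GL+H (d=14) ⇒ GHL; edges |GL|=7/2, |H|=7
  updated: d(GHL,IKT)=202/9
5. join GHL+IKT (d=202/9) ⇒ GHIKLT; edges |GHL|=38/9, |IKT|=269/36
final tree: (((G:7/2,L:7/2):7/2,H:7):38/9,((I:1,T:1):11/4,K:15/4):269/36)
total length: 1357/36

(((G:7/2,L:7/2):7/2,H:7):38/9,((I:1,T:1):11/4,K:15/4):269/36)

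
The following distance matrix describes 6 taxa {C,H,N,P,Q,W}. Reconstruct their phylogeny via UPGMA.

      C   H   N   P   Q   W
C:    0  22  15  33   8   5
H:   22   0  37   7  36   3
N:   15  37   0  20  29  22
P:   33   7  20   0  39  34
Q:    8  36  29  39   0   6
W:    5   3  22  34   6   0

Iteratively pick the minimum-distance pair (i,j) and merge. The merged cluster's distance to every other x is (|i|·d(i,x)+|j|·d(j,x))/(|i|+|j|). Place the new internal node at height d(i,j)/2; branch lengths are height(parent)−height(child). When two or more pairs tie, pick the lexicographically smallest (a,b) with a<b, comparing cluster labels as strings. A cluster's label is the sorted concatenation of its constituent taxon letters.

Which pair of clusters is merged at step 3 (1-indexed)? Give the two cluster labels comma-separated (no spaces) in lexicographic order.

1. join H+W (d=3) ⇒ HW; edges |H|=3/2, |W|=3/2
  updated: d(C,HW)=27/2, d(HW,N)=59/2, d(HW,P)=41/2, d(HW,Q)=21
2. join C+Q (d=8) ⇒ CQ; edges |C|=4, |Q|=4
  updated: d(CQ,HW)=69/4, d(CQ,N)=22, d(CQ,P)=36
3. join CQ+HW (d=69/4) ⇒ CHQW; edges |CQ|=37/8, |HW|=57/8
  updated: d(CHQW,N)=103/4, d(CHQW,P)=113/4
4. join N+P (d=20) ⇒ NP; edges |N|=10, |P|=10
  updated: d(CHQW,NP)=27
5. join CHQW+NP (d=27) ⇒ CHNPQW; edges |CHQW|=39/8, |NP|=7/2
final tree: (((C:4,Q:4):37/8,(H:3/2,W:3/2):57/8):39/8,(N:10,P:10):7/2)
total length: 409/8

CQ,HW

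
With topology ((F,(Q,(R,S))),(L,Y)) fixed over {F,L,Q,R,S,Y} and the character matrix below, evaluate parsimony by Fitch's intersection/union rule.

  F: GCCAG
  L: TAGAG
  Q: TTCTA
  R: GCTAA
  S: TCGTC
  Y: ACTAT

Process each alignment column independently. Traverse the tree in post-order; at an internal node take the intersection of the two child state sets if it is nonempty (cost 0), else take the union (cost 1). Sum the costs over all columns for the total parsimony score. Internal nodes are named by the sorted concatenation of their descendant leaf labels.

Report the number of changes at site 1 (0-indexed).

site 0, node RS: R={G} ∪ S={T} → {G,T} (+1)
site 0, node QRS: Q={T} ∩ RS={G,T} → {T} (+0)
site 0, node FQRS: F={G} ∪ QRS={T} → {G,T} (+1)
site 0, node LY: L={T} ∪ Y={A} → {A,T} (+1)
site 0, node FLQRSY: FQRS={G,T} ∩ LY={A,T} → {T} (+0)
site 1, node RS: R={C} ∩ S={C} → {C} (+0)
site 1, node QRS: Q={T} ∪ RS={C} → {C,T} (+1)
site 1, node FQRS: F={C} ∩ QRS={C,T} → {C} (+0)
site 1, node LY: L={A} ∪ Y={C} → {A,C} (+1)
site 1, node FLQRSY: FQRS={C} ∩ LY={A,C} → {C} (+0)
site 2, node RS: R={T} ∪ S={G} → {G,T} (+1)
site 2, node QRS: Q={C} ∪ RS={G,T} → {C,G,T} (+1)
site 2, node FQRS: F={C} ∩ QRS={C,G,T} → {C} (+0)
site 2, node LY: L={G} ∪ Y={T} → {G,T} (+1)
site 2, node FLQRSY: FQRS={C} ∪ LY={G,T} → {C,G,T} (+1)
site 3, node RS: R={A} ∪ S={T} → {A,T} (+1)
site 3, node QRS: Q={T} ∩ RS={A,T} → {T} (+0)
site 3, node FQRS: F={A} ∪ QRS={T} → {A,T} (+1)
site 3, node LY: L={A} ∩ Y={A} → {A} (+0)
site 3, node FLQRSY: FQRS={A,T} ∩ LY={A} → {A} (+0)
site 4, node RS: R={A} ∪ S={C} → {A,C} (+1)
site 4, node QRS: Q={A} ∩ RS={A,C} → {A} (+0)
site 4, node FQRS: F={G} ∪ QRS={A} → {A,G} (+1)
site 4, node LY: L={G} ∪ Y={T} → {G,T} (+1)
site 4, node FLQRSY: FQRS={A,G} ∩ LY={G,T} → {G} (+0)
per-site changes: [3, 2, 4, 2, 3]; total = 14

2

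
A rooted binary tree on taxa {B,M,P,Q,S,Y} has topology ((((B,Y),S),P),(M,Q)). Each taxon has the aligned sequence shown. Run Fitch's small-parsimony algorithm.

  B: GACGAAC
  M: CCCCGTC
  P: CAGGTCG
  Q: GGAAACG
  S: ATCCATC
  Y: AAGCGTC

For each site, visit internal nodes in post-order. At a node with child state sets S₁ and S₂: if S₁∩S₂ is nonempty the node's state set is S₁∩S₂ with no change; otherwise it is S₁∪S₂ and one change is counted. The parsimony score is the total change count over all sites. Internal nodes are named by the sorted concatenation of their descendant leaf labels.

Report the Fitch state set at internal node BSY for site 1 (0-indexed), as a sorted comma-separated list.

A,T

[col 0] BY: children B:{G}, Y:{A} ∪→ {A,G}; cost 1
[col 0] BSY: children BY:{A,G}, S:{A} ∩→ {A}; cost 0
[col 0] BPSY: children BSY:{A}, P:{C} ∪→ {A,C}; cost 1
[col 0] MQ: children M:{C}, Q:{G} ∪→ {C,G}; cost 1
[col 0] BMPQSY: children BPSY:{A,C}, MQ:{C,G} ∩→ {C}; cost 0
[col 1] BY: children B:{A}, Y:{A} ∩→ {A}; cost 0
[col 1] BSY: children BY:{A}, S:{T} ∪→ {A,T}; cost 1
[col 1] BPSY: children BSY:{A,T}, P:{A} ∩→ {A}; cost 0
[col 1] MQ: children M:{C}, Q:{G} ∪→ {C,G}; cost 1
[col 1] BMPQSY: children BPSY:{A}, MQ:{C,G} ∪→ {A,C,G}; cost 1
[col 2] BY: children B:{C}, Y:{G} ∪→ {C,G}; cost 1
[col 2] BSY: children BY:{C,G}, S:{C} ∩→ {C}; cost 0
[col 2] BPSY: children BSY:{C}, P:{G} ∪→ {C,G}; cost 1
[col 2] MQ: children M:{C}, Q:{A} ∪→ {A,C}; cost 1
[col 2] BMPQSY: children BPSY:{C,G}, MQ:{A,C} ∩→ {C}; cost 0
[col 3] BY: children B:{G}, Y:{C} ∪→ {C,G}; cost 1
[col 3] BSY: children BY:{C,G}, S:{C} ∩→ {C}; cost 0
[col 3] BPSY: children BSY:{C}, P:{G} ∪→ {C,G}; cost 1
[col 3] MQ: children M:{C}, Q:{A} ∪→ {A,C}; cost 1
[col 3] BMPQSY: children BPSY:{C,G}, MQ:{A,C} ∩→ {C}; cost 0
[col 4] BY: children B:{A}, Y:{G} ∪→ {A,G}; cost 1
[col 4] BSY: children BY:{A,G}, S:{A} ∩→ {A}; cost 0
[col 4] BPSY: children BSY:{A}, P:{T} ∪→ {A,T}; cost 1
[col 4] MQ: children M:{G}, Q:{A} ∪→ {A,G}; cost 1
[col 4] BMPQSY: children BPSY:{A,T}, MQ:{A,G} ∩→ {A}; cost 0
[col 5] BY: children B:{A}, Y:{T} ∪→ {A,T}; cost 1
[col 5] BSY: children BY:{A,T}, S:{T} ∩→ {T}; cost 0
[col 5] BPSY: children BSY:{T}, P:{C} ∪→ {C,T}; cost 1
[col 5] MQ: children M:{T}, Q:{C} ∪→ {C,T}; cost 1
[col 5] BMPQSY: children BPSY:{C,T}, MQ:{C,T} ∩→ {C,T}; cost 0
[col 6] BY: children B:{C}, Y:{C} ∩→ {C}; cost 0
[col 6] BSY: children BY:{C}, S:{C} ∩→ {C}; cost 0
[col 6] BPSY: children BSY:{C}, P:{G} ∪→ {C,G}; cost 1
[col 6] MQ: children M:{C}, Q:{G} ∪→ {C,G}; cost 1
[col 6] BMPQSY: children BPSY:{C,G}, MQ:{C,G} ∩→ {C,G}; cost 0
per-site changes: [3, 3, 3, 3, 3, 3, 2]; total = 20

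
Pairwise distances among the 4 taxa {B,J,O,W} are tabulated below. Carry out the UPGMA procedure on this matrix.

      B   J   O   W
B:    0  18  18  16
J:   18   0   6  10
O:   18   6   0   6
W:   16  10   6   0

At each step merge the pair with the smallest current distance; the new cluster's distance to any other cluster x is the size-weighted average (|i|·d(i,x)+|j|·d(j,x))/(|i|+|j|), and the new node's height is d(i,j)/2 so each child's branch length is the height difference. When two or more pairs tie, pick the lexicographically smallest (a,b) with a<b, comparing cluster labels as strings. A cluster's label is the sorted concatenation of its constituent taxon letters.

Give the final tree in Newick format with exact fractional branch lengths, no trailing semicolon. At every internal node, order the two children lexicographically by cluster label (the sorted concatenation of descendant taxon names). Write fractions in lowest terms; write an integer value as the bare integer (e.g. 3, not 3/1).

iteration 1: select J,O (d=6); attach at lengths (3, 3); label the merged cluster JO
  updated: d(B,JO)=18, d(JO,W)=8
iteration 2: select JO,W (d=8); attach at lengths (1, 4); label the merged cluster JOW
  updated: d(B,JOW)=52/3
iteration 3: select B,JOW (d=52/3); attach at lengths (26/3, 14/3); label the merged cluster BJOW
final tree: (B:26/3,((J:3,O:3):1,W:4):14/3)
total length: 73/3

(B:26/3,((J:3,O:3):1,W:4):14/3)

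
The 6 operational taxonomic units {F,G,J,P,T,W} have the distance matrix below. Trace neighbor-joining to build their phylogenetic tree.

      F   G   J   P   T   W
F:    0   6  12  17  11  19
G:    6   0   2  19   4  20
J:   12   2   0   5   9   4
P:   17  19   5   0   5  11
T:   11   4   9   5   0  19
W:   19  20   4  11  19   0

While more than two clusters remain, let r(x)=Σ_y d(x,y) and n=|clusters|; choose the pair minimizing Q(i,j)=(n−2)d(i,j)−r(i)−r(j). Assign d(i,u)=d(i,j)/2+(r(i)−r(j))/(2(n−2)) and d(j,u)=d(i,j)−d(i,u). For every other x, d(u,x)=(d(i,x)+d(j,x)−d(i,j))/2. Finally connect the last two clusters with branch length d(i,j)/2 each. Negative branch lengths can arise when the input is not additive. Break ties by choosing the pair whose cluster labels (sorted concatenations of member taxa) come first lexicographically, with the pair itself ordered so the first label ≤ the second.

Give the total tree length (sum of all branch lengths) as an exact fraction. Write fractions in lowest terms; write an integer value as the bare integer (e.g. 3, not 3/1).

405/16

1. join F+G (d=6, Q=-92) ⇒ FG; edges |F|=19/4, |G|=5/4
  updated: d(FG,J)=4, d(FG,P)=15, d(FG,T)=9/2, d(FG,W)=33/2
2. join FG+T (d=9/2, Q=-64) ⇒ FGT; edges |FG|=8/3, |T|=11/6
  updated: d(FGT,J)=17/4, d(FGT,P)=31/4, d(FGT,W)=31/2
3. join FGT+P (d=31/4, Q=-143/4) ⇒ FGPT; edges |FGT|=77/16, |P|=47/16
  updated: d(FGPT,J)=3/4, d(FGPT,W)=75/8
4. join FGPT+J (d=3/4, Q=-113/8) ⇒ FGJPT; edges |FGPT|=49/16, |J|=-37/16
  updated: d(FGJPT,W)=101/16
5. join FGJPT+W (d=101/16) ⇒ FGJPTW; edges |FGJPT|=101/32, |W|=101/32
final tree: (((((F:19/4,G:5/4):8/3,T:11/6):77/16,P:47/16):49/16,J:-37/16):101/32,W:101/32)
total length: 405/16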